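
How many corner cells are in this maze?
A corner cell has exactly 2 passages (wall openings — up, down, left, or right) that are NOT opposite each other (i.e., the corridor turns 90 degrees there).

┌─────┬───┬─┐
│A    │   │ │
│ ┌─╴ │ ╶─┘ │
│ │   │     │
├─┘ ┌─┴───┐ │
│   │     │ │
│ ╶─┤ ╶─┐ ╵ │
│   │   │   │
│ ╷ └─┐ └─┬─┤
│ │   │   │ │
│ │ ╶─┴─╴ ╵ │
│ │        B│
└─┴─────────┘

Counting corner cells (2 non-opposite passages):
Total corners: 19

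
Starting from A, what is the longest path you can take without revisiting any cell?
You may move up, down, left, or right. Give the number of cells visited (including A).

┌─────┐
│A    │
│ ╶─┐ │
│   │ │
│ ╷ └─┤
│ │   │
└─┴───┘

Finding longest simple path using DFS:
Start: (0, 0)
Longest path visits 5 cells
Path: A → down → right → down → right

Solution:

┌─────┐
│A    │
│ ╶─┐ │
│↳ ↓│ │
│ ╷ └─┤
│ │↳ B│
└─┴───┘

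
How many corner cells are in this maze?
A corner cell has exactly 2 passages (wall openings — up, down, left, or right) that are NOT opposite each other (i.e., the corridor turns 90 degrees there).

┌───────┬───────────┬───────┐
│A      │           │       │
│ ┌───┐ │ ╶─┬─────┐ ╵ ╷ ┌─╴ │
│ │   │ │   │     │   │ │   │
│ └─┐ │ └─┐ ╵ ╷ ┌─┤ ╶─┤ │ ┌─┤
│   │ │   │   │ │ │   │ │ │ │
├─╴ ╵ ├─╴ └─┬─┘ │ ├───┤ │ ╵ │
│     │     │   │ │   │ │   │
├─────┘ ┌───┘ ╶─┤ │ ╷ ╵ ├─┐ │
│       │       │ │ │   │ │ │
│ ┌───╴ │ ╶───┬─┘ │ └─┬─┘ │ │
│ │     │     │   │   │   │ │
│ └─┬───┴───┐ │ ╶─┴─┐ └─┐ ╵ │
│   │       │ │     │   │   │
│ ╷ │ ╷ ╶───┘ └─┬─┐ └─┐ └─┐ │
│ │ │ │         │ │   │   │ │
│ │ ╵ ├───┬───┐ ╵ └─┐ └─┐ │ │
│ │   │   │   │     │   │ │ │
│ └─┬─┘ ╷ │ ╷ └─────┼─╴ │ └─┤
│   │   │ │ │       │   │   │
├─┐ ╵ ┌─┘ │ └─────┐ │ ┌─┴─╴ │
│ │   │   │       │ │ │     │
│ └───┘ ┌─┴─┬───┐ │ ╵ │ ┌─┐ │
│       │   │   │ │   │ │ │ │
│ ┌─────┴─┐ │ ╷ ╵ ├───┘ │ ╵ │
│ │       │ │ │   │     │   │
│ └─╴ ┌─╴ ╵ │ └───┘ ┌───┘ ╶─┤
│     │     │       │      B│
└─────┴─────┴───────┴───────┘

Counting corner cells (2 non-opposite passages):
Total corners: 94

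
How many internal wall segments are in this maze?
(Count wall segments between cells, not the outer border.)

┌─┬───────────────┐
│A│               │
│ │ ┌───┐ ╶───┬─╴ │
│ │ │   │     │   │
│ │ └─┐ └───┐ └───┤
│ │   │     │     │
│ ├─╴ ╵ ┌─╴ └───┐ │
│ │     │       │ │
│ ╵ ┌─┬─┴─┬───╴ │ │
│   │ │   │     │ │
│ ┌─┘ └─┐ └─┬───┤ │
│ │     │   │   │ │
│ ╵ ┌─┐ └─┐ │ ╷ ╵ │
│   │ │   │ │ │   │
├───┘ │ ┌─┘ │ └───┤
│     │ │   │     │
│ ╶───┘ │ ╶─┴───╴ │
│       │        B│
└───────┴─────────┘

Counting internal wall segments:
Total internal walls: 64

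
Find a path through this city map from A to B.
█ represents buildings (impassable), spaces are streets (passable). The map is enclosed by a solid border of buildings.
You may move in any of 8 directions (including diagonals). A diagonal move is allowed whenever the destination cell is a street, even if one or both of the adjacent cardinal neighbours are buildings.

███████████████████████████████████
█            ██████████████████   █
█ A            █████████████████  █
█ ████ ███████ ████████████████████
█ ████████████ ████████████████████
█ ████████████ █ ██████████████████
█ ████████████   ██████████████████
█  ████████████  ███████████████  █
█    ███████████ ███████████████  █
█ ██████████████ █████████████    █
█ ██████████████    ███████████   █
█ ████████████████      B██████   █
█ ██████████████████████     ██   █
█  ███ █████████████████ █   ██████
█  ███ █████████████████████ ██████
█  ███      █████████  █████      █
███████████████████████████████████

Finding the shortest path from A to B:
Movement: 8-directional
Path length: 26 steps
Directions: right → right → right → right → right → right → right → right → right → right → right → down-right → down → down → down → down-right → down-right → down → down-right → right → right → down-right → right → right → right → right

Solution:

███████████████████████████████████
█            ██████████████████   █
█ A→→→→→→→→→→↘ █████████████████  █
█ ████ ███████↓████████████████████
█ ████████████↓████████████████████
█ ████████████↓█ ██████████████████
█ ████████████↘  ██████████████████
█  ████████████↘ ███████████████  █
█    ███████████↓███████████████  █
█ ██████████████↘█████████████    █
█ ██████████████ →→↘███████████   █
█ ████████████████  →→→→B██████   █
█ ██████████████████████     ██   █
█  ███ █████████████████ █   ██████
█  ███ █████████████████████ ██████
█  ███      █████████  █████      █
███████████████████████████████████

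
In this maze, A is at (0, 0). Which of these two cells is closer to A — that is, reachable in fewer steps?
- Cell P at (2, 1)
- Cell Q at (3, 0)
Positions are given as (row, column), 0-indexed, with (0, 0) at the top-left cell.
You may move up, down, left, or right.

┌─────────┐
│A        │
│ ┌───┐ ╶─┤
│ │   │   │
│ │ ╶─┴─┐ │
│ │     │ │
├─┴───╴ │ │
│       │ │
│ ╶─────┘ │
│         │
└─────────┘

Shortest path A → P at (2, 1): 19 steps
Shortest path A → Q at (3, 0): 13 steps

Q is closer (13 steps vs 19 steps).

Path to P:

┌─────────┐
│A → → ↓  │
│ ┌───┐ ╶─┤
│ │   │↳ ↓│
│ │ ╶─┴─┐ │
│ │P ← ↰│↓│
├─┴───╴ │ │
│↱ → → ↑│↓│
│ ╶─────┘ │
│↑ ← ← ← ↲│
└─────────┘

Path to Q:

┌─────────┐
│A → → ↓  │
│ ┌───┐ ╶─┤
│ │   │↳ ↓│
│ │ ╶─┴─┐ │
│ │     │↓│
├─┴───╴ │ │
│Q      │↓│
│ ╶─────┘ │
│↑ ← ← ← ↲│
└─────────┘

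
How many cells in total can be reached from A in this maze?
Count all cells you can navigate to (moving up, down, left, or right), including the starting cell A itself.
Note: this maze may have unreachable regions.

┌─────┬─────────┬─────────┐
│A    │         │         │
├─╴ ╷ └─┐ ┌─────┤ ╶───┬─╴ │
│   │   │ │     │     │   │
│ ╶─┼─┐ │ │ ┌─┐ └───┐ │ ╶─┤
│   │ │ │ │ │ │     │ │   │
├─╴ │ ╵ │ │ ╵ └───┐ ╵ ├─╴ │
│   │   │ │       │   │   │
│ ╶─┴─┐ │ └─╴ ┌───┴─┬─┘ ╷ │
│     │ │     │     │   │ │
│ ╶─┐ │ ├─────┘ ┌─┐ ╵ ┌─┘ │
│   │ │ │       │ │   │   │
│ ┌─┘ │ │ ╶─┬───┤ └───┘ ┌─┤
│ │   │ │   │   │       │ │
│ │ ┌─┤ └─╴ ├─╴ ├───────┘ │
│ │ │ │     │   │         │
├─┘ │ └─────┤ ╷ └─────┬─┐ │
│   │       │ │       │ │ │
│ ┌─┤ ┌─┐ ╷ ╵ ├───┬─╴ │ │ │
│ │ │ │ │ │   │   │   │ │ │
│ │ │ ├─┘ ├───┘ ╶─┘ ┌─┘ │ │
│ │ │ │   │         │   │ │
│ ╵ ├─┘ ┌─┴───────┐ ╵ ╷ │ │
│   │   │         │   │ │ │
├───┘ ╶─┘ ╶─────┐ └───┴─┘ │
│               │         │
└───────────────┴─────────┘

Using BFS/flood-fill to find all reachable cells from A:
Maze size: 13 × 13 = 169 total cells
68 cell(s) are walled off and cannot be reached from A.
Reachable cells: 101

Reachable region (· marks reachable cells):

┌─────┬─────────┬─────────┐
│A · ·│· · · · ·│· · · · ·│
├─╴ ╷ └─┐ ┌─────┤ ╶───┬─╴ │
│· ·│· ·│·│· · ·│· · ·│· ·│
│ ╶─┼─┐ │ │ ┌─┐ └───┐ │ ╶─┤
│· ·│·│·│·│·│·│· · ·│·│· ·│
├─╴ │ ╵ │ │ ╵ └───┐ ╵ ├─╴ │
│· ·│· ·│·│· · · ·│· ·│· ·│
│ ╶─┴─┐ │ └─╴ ┌───┴─┬─┘ ╷ │
│· · ·│·│· · ·│· · ·│· ·│·│
│ ╶─┐ │ ├─────┘ ┌─┐ ╵ ┌─┘ │
│· ·│·│·│· · · ·│·│· ·│· ·│
│ ┌─┘ │ │ ╶─┬───┤ └───┘ ┌─┤
│·│· ·│·│· ·│   │· · · ·│ │
│ │ ┌─┤ └─╴ ├─╴ ├───────┘ │
│·│·│ │· · ·│   │         │
├─┘ │ └─────┤ ╷ └─────┬─┐ │
│· ·│       │ │       │ │ │
│ ┌─┤ ┌─┐ ╷ ╵ ├───┬─╴ │ │ │
│·│·│ │ │ │   │   │   │ │ │
│ │ │ ├─┘ ├───┘ ╶─┘ ┌─┘ │ │
│·│·│ │   │         │   │ │
│ ╵ ├─┘ ┌─┴───────┐ ╵ ╷ │ │
│· ·│   │         │   │ │ │
├───┘ ╶─┘ ╶─────┐ └───┴─┘ │
│               │         │
└───────────────┴─────────┘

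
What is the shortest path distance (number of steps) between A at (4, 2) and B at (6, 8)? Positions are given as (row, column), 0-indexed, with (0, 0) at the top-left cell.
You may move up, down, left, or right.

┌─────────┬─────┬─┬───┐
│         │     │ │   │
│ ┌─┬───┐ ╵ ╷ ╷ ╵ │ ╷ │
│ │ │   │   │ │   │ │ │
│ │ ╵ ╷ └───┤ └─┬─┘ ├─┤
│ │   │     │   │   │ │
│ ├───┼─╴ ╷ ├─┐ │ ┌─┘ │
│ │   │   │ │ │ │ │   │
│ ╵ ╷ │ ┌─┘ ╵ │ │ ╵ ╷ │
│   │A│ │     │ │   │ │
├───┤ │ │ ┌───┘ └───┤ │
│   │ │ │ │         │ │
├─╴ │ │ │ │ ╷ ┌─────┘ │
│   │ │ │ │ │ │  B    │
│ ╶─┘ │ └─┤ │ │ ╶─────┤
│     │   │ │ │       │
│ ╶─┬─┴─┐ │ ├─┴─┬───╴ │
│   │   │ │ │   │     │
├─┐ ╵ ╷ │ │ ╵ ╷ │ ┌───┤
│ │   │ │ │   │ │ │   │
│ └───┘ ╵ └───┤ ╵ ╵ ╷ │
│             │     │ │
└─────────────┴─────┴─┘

Finding path from (4, 2) to (6, 8):
Path: (4,2) → (3,2) → (3,1) → (4,1) → (4,0) → (3,0) → (2,0) → (1,0) → (0,0) → (0,1) → (0,2) → (0,3) → (0,4) → (1,4) → (1,5) → (0,5) → (0,6) → (1,6) → (2,6) → (2,7) → (3,7) → (4,7) → (5,7) → (5,6) → (5,5) → (6,5) → (7,5) → (8,5) → (9,5) → (9,6) → (8,6) → (8,7) → (9,7) → (10,7) → (10,8) → (9,8) → (8,8) → (8,9) → (8,10) → (7,10) → (7,9) → (7,8) → (7,7) → (6,7) → (6,8)
Distance: 44 steps

Solution:

┌─────────┬─────┬─┬───┐
│↱ → → → ↓│↱ ↓  │ │   │
│ ┌─┬───┐ ╵ ╷ ╷ ╵ │ ╷ │
│↑│ │   │↳ ↑│↓│   │ │ │
│ │ ╵ ╷ └───┤ └─┬─┘ ├─┤
│↑│   │     │↳ ↓│   │ │
│ ├───┼─╴ ╷ ├─┐ │ ┌─┘ │
│↑│↓ ↰│   │ │ │↓│ │   │
│ ╵ ╷ │ ┌─┘ ╵ │ │ ╵ ╷ │
│↑ ↲│A│ │     │↓│   │ │
├───┤ │ │ ┌───┘ └───┤ │
│   │ │ │ │↓ ← ↲    │ │
├─╴ │ │ │ │ ╷ ┌─────┘ │
│   │ │ │ │↓│ │↱ B    │
│ ╶─┘ │ └─┤ │ │ ╶─────┤
│     │   │↓│ │↑ ← ← ↰│
│ ╶─┬─┴─┐ │ ├─┴─┬───╴ │
│   │   │ │↓│↱ ↓│↱ → ↑│
├─┐ ╵ ╷ │ │ ╵ ╷ │ ┌───┤
│ │   │ │ │↳ ↑│↓│↑│   │
│ └───┘ ╵ └───┤ ╵ ╵ ╷ │
│             │↳ ↑  │ │
└─────────────┴─────┴─┘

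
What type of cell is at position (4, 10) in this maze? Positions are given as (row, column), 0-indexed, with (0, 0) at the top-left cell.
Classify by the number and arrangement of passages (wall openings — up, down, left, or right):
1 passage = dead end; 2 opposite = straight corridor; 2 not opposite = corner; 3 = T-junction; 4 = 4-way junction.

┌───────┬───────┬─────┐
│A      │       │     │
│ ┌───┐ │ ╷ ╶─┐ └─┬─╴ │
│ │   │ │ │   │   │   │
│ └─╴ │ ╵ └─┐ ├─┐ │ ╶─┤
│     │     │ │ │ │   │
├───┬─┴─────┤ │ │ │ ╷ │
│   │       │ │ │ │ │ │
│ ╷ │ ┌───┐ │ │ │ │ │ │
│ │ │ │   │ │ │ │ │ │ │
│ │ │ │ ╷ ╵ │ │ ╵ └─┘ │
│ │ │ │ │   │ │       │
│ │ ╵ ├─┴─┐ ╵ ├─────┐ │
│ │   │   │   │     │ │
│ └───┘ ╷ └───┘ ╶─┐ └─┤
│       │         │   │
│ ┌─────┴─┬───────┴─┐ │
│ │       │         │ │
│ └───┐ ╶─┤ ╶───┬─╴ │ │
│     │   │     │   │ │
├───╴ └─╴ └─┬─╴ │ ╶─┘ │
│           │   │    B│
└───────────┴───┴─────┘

Checking cell at (4, 10):
Number of passages: 2
Cell type: straight corridor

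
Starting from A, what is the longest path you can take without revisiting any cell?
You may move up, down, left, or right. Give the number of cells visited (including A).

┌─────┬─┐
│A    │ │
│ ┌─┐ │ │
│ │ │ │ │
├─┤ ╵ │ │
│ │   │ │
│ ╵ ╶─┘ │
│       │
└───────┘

Finding longest simple path using DFS:
Start: (0, 0)
Longest path visits 12 cells
Path: A → right → right → down → down → left → down → right → right → up → up → up

Solution:

┌─────┬─┐
│A → ↓│B│
│ ┌─┐ │ │
│ │ │↓│↑│
├─┤ ╵ │ │
│ │↓ ↲│↑│
│ ╵ ╶─┘ │
│  ↳ → ↑│
└───────┘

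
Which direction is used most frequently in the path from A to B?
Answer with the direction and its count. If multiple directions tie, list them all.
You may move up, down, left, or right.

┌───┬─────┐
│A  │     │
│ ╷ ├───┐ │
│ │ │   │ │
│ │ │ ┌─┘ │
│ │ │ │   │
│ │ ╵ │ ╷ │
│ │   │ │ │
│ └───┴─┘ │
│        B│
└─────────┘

Directions: down, down, down, down, right, right, right, right
Counts: {'down': 4, 'right': 4}
Most common: down and right (tied at 4 times each)

Solution:

┌───┬─────┐
│A  │     │
│ ╷ ├───┐ │
│↓│ │   │ │
│ │ │ ┌─┘ │
│↓│ │ │   │
│ │ ╵ │ ╷ │
│↓│   │ │ │
│ └───┴─┘ │
│↳ → → → B│
└─────────┘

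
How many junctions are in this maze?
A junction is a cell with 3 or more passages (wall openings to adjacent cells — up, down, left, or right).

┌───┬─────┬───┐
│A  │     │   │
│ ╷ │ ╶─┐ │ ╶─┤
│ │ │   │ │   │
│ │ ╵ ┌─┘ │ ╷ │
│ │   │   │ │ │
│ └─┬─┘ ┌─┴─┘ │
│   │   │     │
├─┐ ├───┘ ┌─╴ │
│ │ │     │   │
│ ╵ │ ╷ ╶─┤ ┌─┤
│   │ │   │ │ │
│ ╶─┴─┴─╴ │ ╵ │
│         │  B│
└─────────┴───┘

Checking each cell for number of passages:

Junctions found (3+ passages):
  (1, 2): 3 passages
  (1, 5): 3 passages
  (3, 6): 3 passages
  (4, 3): 3 passages
  (5, 0): 3 passages
Total junctions: 5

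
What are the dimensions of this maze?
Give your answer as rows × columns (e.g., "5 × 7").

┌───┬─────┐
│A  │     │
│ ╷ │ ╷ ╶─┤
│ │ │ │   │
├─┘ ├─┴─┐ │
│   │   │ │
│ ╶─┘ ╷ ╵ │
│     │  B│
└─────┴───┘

Counting the maze dimensions:
Rows (vertical): 4
Columns (horizontal): 5
Dimensions: 4 × 5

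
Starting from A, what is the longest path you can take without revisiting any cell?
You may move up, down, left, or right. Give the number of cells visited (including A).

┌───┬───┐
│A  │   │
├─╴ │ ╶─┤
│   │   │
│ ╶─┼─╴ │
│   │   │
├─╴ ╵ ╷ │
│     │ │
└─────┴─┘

Finding longest simple path using DFS:
Start: (0, 0)
Longest path visits 14 cells
Path: A → right → down → left → down → right → down → right → up → right → up → left → up → right

Solution:

┌───┬───┐
│A ↓│↱ B│
├─╴ │ ╶─┤
│↓ ↲│↑ ↰│
│ ╶─┼─╴ │
│↳ ↓│↱ ↑│
├─╴ ╵ ╷ │
│  ↳ ↑│ │
└─────┴─┘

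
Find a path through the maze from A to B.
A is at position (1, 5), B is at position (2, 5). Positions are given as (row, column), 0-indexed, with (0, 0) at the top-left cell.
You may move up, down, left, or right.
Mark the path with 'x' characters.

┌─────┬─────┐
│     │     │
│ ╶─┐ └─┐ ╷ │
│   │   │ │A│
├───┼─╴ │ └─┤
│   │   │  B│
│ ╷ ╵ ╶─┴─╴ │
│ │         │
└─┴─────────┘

Finding the shortest path from (1, 5) to (2, 5):
Path length: 5 steps
Directions: up → left → down → down → right

Solution:

┌─────┬─────┐
│     │  x x│
│ ╶─┐ └─┐ ╷ │
│   │   │x│A│
├───┼─╴ │ └─┤
│   │   │x B│
│ ╷ ╵ ╶─┴─╴ │
│ │         │
└─┴─────────┘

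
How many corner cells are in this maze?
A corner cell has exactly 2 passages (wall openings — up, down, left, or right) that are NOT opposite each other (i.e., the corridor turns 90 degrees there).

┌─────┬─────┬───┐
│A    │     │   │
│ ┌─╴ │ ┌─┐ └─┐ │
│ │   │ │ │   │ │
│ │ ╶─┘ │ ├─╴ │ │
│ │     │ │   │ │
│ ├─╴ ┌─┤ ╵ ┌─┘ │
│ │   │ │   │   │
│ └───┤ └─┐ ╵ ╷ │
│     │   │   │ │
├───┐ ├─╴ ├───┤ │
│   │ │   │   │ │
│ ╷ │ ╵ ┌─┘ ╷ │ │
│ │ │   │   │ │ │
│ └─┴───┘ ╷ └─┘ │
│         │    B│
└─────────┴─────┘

Counting corner cells (2 non-opposite passages):
Total corners: 35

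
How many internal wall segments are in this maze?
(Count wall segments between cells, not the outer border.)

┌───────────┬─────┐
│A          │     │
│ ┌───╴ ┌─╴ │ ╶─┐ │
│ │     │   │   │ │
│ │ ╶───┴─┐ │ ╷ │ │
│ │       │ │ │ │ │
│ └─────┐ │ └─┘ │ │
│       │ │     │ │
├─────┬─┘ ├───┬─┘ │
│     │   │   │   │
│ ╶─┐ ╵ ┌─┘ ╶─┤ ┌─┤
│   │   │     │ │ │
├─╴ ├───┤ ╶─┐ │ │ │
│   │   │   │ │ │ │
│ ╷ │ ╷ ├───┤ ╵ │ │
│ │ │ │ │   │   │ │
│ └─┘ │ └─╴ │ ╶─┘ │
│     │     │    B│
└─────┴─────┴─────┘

Counting internal wall segments:
Total internal walls: 64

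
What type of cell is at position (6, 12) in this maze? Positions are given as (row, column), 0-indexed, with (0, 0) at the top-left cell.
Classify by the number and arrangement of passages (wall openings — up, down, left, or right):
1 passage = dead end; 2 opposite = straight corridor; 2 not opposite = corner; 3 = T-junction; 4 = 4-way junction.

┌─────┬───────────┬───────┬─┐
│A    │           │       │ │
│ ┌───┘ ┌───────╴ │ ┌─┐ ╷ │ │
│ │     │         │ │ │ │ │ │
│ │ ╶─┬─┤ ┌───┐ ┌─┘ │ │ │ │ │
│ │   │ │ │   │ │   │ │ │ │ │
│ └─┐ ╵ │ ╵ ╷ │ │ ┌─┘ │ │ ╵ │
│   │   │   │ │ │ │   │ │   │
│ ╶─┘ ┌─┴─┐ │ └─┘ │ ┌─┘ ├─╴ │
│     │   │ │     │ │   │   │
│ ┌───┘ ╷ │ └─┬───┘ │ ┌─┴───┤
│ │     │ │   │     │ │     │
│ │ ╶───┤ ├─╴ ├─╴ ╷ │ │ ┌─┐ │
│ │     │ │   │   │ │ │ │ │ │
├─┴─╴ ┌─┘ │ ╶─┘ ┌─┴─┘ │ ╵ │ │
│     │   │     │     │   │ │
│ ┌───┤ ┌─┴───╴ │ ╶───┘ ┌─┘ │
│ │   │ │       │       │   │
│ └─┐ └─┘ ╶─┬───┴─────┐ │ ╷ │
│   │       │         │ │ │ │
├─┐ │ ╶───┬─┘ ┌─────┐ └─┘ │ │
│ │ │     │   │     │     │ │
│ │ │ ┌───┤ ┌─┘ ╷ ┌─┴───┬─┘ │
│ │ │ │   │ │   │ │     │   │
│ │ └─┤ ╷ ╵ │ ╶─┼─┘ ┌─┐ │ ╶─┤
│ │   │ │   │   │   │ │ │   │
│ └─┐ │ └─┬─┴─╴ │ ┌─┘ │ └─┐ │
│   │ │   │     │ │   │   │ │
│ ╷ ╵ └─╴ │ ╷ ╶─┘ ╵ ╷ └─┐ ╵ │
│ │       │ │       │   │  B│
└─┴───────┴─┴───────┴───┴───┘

Checking cell at (6, 12):
Number of passages: 1
Cell type: dead end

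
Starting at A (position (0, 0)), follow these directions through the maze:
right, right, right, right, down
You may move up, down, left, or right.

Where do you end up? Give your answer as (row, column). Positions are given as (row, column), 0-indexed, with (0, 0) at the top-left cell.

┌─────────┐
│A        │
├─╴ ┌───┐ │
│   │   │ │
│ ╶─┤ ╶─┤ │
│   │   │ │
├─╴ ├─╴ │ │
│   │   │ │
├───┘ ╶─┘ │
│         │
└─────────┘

Following directions step by step:
Start: (0, 0)
  right: (0, 0) → (0, 1)
  right: (0, 1) → (0, 2)
  right: (0, 2) → (0, 3)
  right: (0, 3) → (0, 4)
  down: (0, 4) → (1, 4)
Final position: (1, 4)

Path taken:

┌─────────┐
│A → → → ↓│
├─╴ ┌───┐ │
│   │   │B│
│ ╶─┤ ╶─┤ │
│   │   │ │
├─╴ ├─╴ │ │
│   │   │ │
├───┘ ╶─┘ │
│         │
└─────────┘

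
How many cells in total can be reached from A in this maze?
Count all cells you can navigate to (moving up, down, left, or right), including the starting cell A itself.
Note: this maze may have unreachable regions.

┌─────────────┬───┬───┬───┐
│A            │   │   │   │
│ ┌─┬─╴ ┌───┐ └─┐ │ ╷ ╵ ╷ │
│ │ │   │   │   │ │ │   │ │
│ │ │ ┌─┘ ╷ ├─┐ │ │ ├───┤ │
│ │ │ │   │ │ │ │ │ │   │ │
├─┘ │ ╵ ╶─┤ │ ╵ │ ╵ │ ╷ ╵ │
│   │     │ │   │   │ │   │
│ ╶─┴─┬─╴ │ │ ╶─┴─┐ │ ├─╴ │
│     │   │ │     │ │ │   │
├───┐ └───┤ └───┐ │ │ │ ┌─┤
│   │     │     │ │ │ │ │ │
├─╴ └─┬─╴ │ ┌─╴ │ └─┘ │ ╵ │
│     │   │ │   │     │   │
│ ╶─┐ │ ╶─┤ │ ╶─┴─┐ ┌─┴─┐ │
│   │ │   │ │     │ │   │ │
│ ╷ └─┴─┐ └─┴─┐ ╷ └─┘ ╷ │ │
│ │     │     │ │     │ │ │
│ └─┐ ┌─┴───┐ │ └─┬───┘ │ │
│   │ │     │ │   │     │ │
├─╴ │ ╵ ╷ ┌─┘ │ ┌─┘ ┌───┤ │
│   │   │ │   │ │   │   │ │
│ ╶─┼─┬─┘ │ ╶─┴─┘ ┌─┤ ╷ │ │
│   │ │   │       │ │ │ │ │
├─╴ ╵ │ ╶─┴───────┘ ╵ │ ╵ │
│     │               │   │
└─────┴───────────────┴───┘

Using BFS/flood-fill to find all reachable cells from A:
Maze size: 13 × 13 = 169 total cells
All cells are reachable — the maze is fully connected.
Reachable cells: 169

Reachable region (· marks reachable cells):

┌─────────────┬───┬───┬───┐
│A · · · · · ·│· ·│· ·│· ·│
│ ┌─┬─╴ ┌───┐ └─┐ │ ╷ ╵ ╷ │
│·│·│· ·│· ·│· ·│·│·│· ·│·│
│ │ │ ┌─┘ ╷ ├─┐ │ │ ├───┤ │
│·│·│·│· ·│·│·│·│·│·│· ·│·│
├─┘ │ ╵ ╶─┤ │ ╵ │ ╵ │ ╷ ╵ │
│· ·│· · ·│·│· ·│· ·│·│· ·│
│ ╶─┴─┬─╴ │ │ ╶─┴─┐ │ ├─╴ │
│· · ·│· ·│·│· · ·│·│·│· ·│
├───┐ └───┤ └───┐ │ │ │ ┌─┤
│· ·│· · ·│· · ·│·│·│·│·│·│
├─╴ └─┬─╴ │ ┌─╴ │ └─┘ │ ╵ │
│· · ·│· ·│·│· ·│· · ·│· ·│
│ ╶─┐ │ ╶─┤ │ ╶─┴─┐ ┌─┴─┐ │
│· ·│·│· ·│·│· · ·│·│· ·│·│
│ ╷ └─┴─┐ └─┴─┐ ╷ └─┘ ╷ │ │
│·│· · ·│· · ·│·│· · ·│·│·│
│ └─┐ ┌─┴───┐ │ └─┬───┘ │ │
│· ·│·│· · ·│·│· ·│· · ·│·│
├─╴ │ ╵ ╷ ┌─┘ │ ┌─┘ ┌───┤ │
│· ·│· ·│·│· ·│·│· ·│· ·│·│
│ ╶─┼─┬─┘ │ ╶─┴─┘ ┌─┤ ╷ │ │
│· ·│·│· ·│· · · ·│·│·│·│·│
├─╴ ╵ │ ╶─┴───────┘ ╵ │ ╵ │
│· · ·│· · · · · · · ·│· ·│
└─────┴───────────────┴───┘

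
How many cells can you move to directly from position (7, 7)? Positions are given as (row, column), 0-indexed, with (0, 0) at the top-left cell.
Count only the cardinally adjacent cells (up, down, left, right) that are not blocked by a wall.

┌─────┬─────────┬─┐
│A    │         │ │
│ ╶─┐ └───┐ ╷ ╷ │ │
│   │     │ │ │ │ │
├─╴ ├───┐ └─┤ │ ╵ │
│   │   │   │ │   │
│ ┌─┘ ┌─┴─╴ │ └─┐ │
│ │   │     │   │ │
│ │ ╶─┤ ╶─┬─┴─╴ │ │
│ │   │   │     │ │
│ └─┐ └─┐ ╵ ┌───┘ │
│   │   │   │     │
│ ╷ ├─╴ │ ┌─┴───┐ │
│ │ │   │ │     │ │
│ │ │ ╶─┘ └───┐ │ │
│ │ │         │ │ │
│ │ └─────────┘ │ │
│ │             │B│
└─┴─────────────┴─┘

Checking passable neighbors of (7, 7):
Neighbors: (6, 7), (8, 7)
Count: 2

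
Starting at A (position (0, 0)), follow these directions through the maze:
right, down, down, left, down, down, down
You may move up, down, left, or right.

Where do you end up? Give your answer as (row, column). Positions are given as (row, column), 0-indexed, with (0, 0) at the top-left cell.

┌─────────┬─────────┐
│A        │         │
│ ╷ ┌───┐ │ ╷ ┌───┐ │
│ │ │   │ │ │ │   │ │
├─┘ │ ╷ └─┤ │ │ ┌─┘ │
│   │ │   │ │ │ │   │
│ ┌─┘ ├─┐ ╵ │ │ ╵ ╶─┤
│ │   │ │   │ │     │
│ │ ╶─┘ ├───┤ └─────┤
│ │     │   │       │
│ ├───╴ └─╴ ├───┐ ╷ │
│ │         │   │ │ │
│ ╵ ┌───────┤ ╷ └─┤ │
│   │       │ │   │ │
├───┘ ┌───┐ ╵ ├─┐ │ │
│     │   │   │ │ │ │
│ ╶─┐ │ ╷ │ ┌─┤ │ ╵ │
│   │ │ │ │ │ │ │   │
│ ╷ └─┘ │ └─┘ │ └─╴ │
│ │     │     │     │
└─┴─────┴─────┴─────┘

Following directions step by step:
Start: (0, 0)
  right: (0, 0) → (0, 1)
  down: (0, 1) → (1, 1)
  down: (1, 1) → (2, 1)
  left: (2, 1) → (2, 0)
  down: (2, 0) → (3, 0)
  down: (3, 0) → (4, 0)
  down: (4, 0) → (5, 0)
Final position: (5, 0)

Path taken:

┌─────────┬─────────┐
│A ↓      │         │
│ ╷ ┌───┐ │ ╷ ┌───┐ │
│ │↓│   │ │ │ │   │ │
├─┘ │ ╷ └─┤ │ │ ┌─┘ │
│↓ ↲│ │   │ │ │ │   │
│ ┌─┘ ├─┐ ╵ │ │ ╵ ╶─┤
│↓│   │ │   │ │     │
│ │ ╶─┘ ├───┤ └─────┤
│↓│     │   │       │
│ ├───╴ └─╴ ├───┐ ╷ │
│B│         │   │ │ │
│ ╵ ┌───────┤ ╷ └─┤ │
│   │       │ │   │ │
├───┘ ┌───┐ ╵ ├─┐ │ │
│     │   │   │ │ │ │
│ ╶─┐ │ ╷ │ ┌─┤ │ ╵ │
│   │ │ │ │ │ │ │   │
│ ╷ └─┘ │ └─┘ │ └─╴ │
│ │     │     │     │
└─┴─────┴─────┴─────┘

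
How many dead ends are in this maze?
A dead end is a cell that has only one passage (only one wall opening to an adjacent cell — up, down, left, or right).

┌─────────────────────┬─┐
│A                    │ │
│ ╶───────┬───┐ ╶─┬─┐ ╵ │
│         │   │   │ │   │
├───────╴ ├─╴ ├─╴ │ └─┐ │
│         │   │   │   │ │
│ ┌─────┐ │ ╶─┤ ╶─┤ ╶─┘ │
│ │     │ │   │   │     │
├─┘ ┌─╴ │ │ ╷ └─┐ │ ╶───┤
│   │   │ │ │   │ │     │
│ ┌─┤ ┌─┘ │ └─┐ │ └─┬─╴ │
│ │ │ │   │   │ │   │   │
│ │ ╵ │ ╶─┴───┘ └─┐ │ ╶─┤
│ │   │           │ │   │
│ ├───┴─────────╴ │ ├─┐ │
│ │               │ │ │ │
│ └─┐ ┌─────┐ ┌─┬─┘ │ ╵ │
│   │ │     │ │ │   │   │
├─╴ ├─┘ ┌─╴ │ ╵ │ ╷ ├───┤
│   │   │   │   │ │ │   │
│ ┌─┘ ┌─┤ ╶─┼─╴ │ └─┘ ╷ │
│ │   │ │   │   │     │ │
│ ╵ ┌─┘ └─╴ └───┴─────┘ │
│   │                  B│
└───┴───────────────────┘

Checking each cell for number of passages:

Dead ends found at positions:
  (0, 11)
  (1, 5)
  (1, 9)
  (2, 10)
  (3, 0)
  (5, 1)
  (5, 6)
  (7, 1)
  (7, 10)
  (8, 2)
  (8, 7)
  (9, 9)
  (10, 3)
  (10, 6)
  (11, 2)
Total dead ends: 15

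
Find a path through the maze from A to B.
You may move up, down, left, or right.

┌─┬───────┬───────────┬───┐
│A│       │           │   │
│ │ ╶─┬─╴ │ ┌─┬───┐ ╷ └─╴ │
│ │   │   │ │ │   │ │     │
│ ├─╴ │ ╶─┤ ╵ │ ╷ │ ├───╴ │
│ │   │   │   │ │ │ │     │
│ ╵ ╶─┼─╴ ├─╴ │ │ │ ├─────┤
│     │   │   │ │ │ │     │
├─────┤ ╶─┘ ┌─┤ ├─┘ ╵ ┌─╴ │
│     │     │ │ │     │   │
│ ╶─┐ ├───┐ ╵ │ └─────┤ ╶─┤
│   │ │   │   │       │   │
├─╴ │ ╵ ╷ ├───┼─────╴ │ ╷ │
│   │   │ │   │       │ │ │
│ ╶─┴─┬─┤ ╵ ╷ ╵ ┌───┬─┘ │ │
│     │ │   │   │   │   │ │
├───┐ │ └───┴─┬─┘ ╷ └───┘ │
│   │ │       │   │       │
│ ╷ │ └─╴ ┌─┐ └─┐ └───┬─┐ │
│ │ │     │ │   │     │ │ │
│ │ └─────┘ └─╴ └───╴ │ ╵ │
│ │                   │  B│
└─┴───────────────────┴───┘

Finding the shortest path through the maze:
Path length: 48 steps
Directions: down → down → down → right → up → right → up → left → up → right → right → right → down → left → down → right → down → left → down → right → right → up → right → up → left → up → up → right → right → right → right → down → down → down → down → right → up → right → right → down → left → down → right → down → down → down → down → down

Solution:

┌─┬───────┬───────────┬───┐
│A│↱ → → ↓│↱ → → → ↓  │   │
│ │ ╶─┬─╴ │ ┌─┬───┐ ╷ └─╴ │
│↓│↑ ↰│↓ ↲│↑│ │   │↓│     │
│ ├─╴ │ ╶─┤ ╵ │ ╷ │ ├───╴ │
│↓│↱ ↑│↳ ↓│↑ ↰│ │ │↓│     │
│ ╵ ╶─┼─╴ ├─╴ │ │ │ ├─────┤
│↳ ↑  │↓ ↲│↱ ↑│ │ │↓│↱ → ↓│
├─────┤ ╶─┘ ┌─┤ ├─┘ ╵ ┌─╴ │
│     │↳ → ↑│ │ │  ↳ ↑│↓ ↲│
│ ╶─┐ ├───┐ ╵ │ └─────┤ ╶─┤
│   │ │   │   │       │↳ ↓│
├─╴ │ ╵ ╷ ├───┼─────╴ │ ╷ │
│   │   │ │   │       │ │↓│
│ ╶─┴─┬─┤ ╵ ╷ ╵ ┌───┬─┘ │ │
│     │ │   │   │   │   │↓│
├───┐ │ └───┴─┬─┘ ╷ └───┘ │
│   │ │       │   │      ↓│
│ ╷ │ └─╴ ┌─┐ └─┐ └───┬─┐ │
│ │ │     │ │   │     │ │↓│
│ │ └─────┘ └─╴ └───╴ │ ╵ │
│ │                   │  B│
└─┴───────────────────┴───┘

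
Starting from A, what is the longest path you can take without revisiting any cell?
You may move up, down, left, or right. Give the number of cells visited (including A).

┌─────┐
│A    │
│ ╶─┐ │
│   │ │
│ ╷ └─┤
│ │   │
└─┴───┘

Finding longest simple path using DFS:
Start: (0, 0)
Longest path visits 5 cells
Path: A → down → right → down → right

Solution:

┌─────┐
│A    │
│ ╶─┐ │
│↳ ↓│ │
│ ╷ └─┤
│ │↳ B│
└─┴───┘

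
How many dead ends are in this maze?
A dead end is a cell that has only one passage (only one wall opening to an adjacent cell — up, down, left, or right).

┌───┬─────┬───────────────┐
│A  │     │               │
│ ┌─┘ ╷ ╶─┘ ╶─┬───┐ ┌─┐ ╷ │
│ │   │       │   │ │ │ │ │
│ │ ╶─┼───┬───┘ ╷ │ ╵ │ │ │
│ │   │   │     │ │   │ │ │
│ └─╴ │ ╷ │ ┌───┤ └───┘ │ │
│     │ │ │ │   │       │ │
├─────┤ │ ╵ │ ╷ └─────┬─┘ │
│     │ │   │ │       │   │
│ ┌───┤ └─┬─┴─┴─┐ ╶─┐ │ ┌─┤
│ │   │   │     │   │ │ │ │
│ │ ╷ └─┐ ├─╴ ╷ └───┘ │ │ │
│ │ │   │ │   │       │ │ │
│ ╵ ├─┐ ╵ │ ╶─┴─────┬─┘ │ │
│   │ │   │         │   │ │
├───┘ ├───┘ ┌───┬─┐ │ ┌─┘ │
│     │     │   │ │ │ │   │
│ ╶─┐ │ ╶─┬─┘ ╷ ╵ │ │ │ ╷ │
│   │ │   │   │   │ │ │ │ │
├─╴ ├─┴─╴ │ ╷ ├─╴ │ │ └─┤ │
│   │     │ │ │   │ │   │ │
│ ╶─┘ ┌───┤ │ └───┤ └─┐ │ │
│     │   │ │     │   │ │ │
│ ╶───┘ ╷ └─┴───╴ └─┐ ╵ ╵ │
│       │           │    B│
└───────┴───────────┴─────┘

Checking each cell for number of passages:

Dead ends found at positions:
  (0, 1)
  (0, 4)
  (1, 6)
  (1, 10)
  (4, 2)
  (4, 6)
  (5, 5)
  (5, 9)
  (5, 12)
  (7, 2)
  (8, 8)
  (9, 2)
  (9, 11)
  (10, 7)
  (11, 5)
  (12, 9)
Total dead ends: 16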